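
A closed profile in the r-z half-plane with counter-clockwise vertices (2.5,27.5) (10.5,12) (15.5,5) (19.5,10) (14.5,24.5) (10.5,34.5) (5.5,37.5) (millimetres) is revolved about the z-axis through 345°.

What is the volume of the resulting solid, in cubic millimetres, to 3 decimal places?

Volume = 16348.314 mm³

Profile (r,z), 7 vertices: (2.5,27.5) (10.5,12) (15.5,5) (19.5,10) (14.5,24.5) (10.5,34.5) (5.5,37.5)
edge 0: (2.5,27.5)→(10.5,12)  cross = 2.5·12 − 10.5·27.5 = -258.7500; (r_i+r_j)·cross = 13·-258.7500 = -3363.7500
edge 1: (10.5,12)→(15.5,5)  cross = 10.5·5 − 15.5·12 = -133.5000; (r_i+r_j)·cross = 26·-133.5000 = -3471.0000
edge 2: (15.5,5)→(19.5,10)  cross = 15.5·10 − 19.5·5 = 57.5000; (r_i+r_j)·cross = 35·57.5000 = 2012.5000
edge 3: (19.5,10)→(14.5,24.5)  cross = 19.5·24.5 − 14.5·10 = 332.7500; (r_i+r_j)·cross = 34·332.7500 = 11313.5000
edge 4: (14.5,24.5)→(10.5,34.5)  cross = 14.5·34.5 − 10.5·24.5 = 243.0000; (r_i+r_j)·cross = 25·243.0000 = 6075.0000
edge 5: (10.5,34.5)→(5.5,37.5)  cross = 10.5·37.5 − 5.5·34.5 = 204.0000; (r_i+r_j)·cross = 16·204.0000 = 3264.0000
edge 6: (5.5,37.5)→(2.5,27.5)  cross = 5.5·27.5 − 2.5·37.5 = 57.5000; (r_i+r_j)·cross = 8·57.5000 = 460.0000
Σcross = 502.5000 → A = |Σcross|/2 = 251.2500 mm²
Σ(r_i+r_j)·cross = 16290.2500 → first moment M = |Σ|/6 = 2715.0417
R_c = M/A = 2715.0417/251.2500 = 10.8061 mm
θ = 345° = 6.021386 rad
V = θ·R_c·A = 6.021386·10.8061·251.2500 = 16348.314 mm³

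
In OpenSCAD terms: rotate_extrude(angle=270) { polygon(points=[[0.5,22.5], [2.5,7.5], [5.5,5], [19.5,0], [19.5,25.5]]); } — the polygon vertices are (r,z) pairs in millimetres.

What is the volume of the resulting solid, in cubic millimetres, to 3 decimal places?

Profile (r,z), 5 vertices: (0.5,22.5) (2.5,7.5) (5.5,5) (19.5,0) (19.5,25.5)
edge 0: (0.5,22.5)→(2.5,7.5)  cross = 0.5·7.5 − 2.5·22.5 = -52.5000; (r_i+r_j)·cross = 3·-52.5000 = -157.5000
edge 1: (2.5,7.5)→(5.5,5)  cross = 2.5·5 − 5.5·7.5 = -28.7500; (r_i+r_j)·cross = 8·-28.7500 = -230.0000
edge 2: (5.5,5)→(19.5,0)  cross = 5.5·0 − 19.5·5 = -97.5000; (r_i+r_j)·cross = 25·-97.5000 = -2437.5000
edge 3: (19.5,0)→(19.5,25.5)  cross = 19.5·25.5 − 19.5·0 = 497.2500; (r_i+r_j)·cross = 39·497.2500 = 19392.7500
edge 4: (19.5,25.5)→(0.5,22.5)  cross = 19.5·22.5 − 0.5·25.5 = 426.0000; (r_i+r_j)·cross = 20·426.0000 = 8520.0000
Σcross = 744.5000 → A = |Σcross|/2 = 372.2500 mm²
Σ(r_i+r_j)·cross = 25087.7500 → first moment M = |Σ|/6 = 4181.2917
R_c = M/A = 4181.2917/372.2500 = 11.2325 mm
θ = 270° = 4.712389 rad
V = θ·R_c·A = 4.712389·11.2325·372.2500 = 19703.873 mm³

Volume = 19703.873 mm³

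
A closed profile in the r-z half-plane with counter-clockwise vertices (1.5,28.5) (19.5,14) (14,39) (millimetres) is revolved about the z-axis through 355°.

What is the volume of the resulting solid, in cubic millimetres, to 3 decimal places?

Volume = 13381.894 mm³

Profile (r,z), 3 vertices: (1.5,28.5) (19.5,14) (14,39)
edge 0: (1.5,28.5)→(19.5,14)  cross = 1.5·14 − 19.5·28.5 = -534.7500; (r_i+r_j)·cross = 21·-534.7500 = -11229.7500
edge 1: (19.5,14)→(14,39)  cross = 19.5·39 − 14·14 = 564.5000; (r_i+r_j)·cross = 33.5·564.5000 = 18910.7500
edge 2: (14,39)→(1.5,28.5)  cross = 14·28.5 − 1.5·39 = 340.5000; (r_i+r_j)·cross = 15.5·340.5000 = 5277.7500
Σcross = 370.2500 → A = |Σcross|/2 = 185.1250 mm²
Σ(r_i+r_j)·cross = 12958.7500 → first moment M = |Σ|/6 = 2159.7917
R_c = M/A = 2159.7917/185.1250 = 11.6667 mm
θ = 355° = 6.195919 rad
V = θ·R_c·A = 6.195919·11.6667·185.1250 = 13381.894 mm³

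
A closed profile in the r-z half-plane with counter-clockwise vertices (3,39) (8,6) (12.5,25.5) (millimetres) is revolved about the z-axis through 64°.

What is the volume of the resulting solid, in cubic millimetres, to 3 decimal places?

Volume = 1076.240 mm³

Profile (r,z), 3 vertices: (3,39) (8,6) (12.5,25.5)
edge 0: (3,39)→(8,6)  cross = 3·6 − 8·39 = -294.0000; (r_i+r_j)·cross = 11·-294.0000 = -3234.0000
edge 1: (8,6)→(12.5,25.5)  cross = 8·25.5 − 12.5·6 = 129.0000; (r_i+r_j)·cross = 20.5·129.0000 = 2644.5000
edge 2: (12.5,25.5)→(3,39)  cross = 12.5·39 − 3·25.5 = 411.0000; (r_i+r_j)·cross = 15.5·411.0000 = 6370.5000
Σcross = 246.0000 → A = |Σcross|/2 = 123.0000 mm²
Σ(r_i+r_j)·cross = 5781.0000 → first moment M = |Σ|/6 = 963.5000
R_c = M/A = 963.5000/123.0000 = 7.8333 mm
θ = 64° = 1.117011 rad
V = θ·R_c·A = 1.117011·7.8333·123.0000 = 1076.240 mm³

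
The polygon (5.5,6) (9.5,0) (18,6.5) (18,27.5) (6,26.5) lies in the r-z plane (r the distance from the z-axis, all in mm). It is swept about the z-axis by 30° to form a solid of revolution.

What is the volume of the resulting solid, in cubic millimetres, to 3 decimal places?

Volume = 1804.409 mm³

Profile (r,z), 5 vertices: (5.5,6) (9.5,0) (18,6.5) (18,27.5) (6,26.5)
edge 0: (5.5,6)→(9.5,0)  cross = 5.5·0 − 9.5·6 = -57.0000; (r_i+r_j)·cross = 15·-57.0000 = -855.0000
edge 1: (9.5,0)→(18,6.5)  cross = 9.5·6.5 − 18·0 = 61.7500; (r_i+r_j)·cross = 27.5·61.7500 = 1698.1250
edge 2: (18,6.5)→(18,27.5)  cross = 18·27.5 − 18·6.5 = 378.0000; (r_i+r_j)·cross = 36·378.0000 = 13608.0000
edge 3: (18,27.5)→(6,26.5)  cross = 18·26.5 − 6·27.5 = 312.0000; (r_i+r_j)·cross = 24·312.0000 = 7488.0000
edge 4: (6,26.5)→(5.5,6)  cross = 6·6 − 5.5·26.5 = -109.7500; (r_i+r_j)·cross = 11.5·-109.7500 = -1262.1250
Σcross = 585.0000 → A = |Σcross|/2 = 292.5000 mm²
Σ(r_i+r_j)·cross = 20677.0000 → first moment M = |Σ|/6 = 3446.1667
R_c = M/A = 3446.1667/292.5000 = 11.7818 mm
θ = 30° = 0.523599 rad
V = θ·R_c·A = 0.523599·11.7818·292.5000 = 1804.409 mm³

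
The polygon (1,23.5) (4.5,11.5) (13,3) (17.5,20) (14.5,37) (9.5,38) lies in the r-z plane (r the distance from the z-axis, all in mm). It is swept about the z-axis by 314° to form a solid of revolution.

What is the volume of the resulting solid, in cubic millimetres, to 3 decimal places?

Profile (r,z), 6 vertices: (1,23.5) (4.5,11.5) (13,3) (17.5,20) (14.5,37) (9.5,38)
edge 0: (1,23.5)→(4.5,11.5)  cross = 1·11.5 − 4.5·23.5 = -94.2500; (r_i+r_j)·cross = 5.5·-94.2500 = -518.3750
edge 1: (4.5,11.5)→(13,3)  cross = 4.5·3 − 13·11.5 = -136.0000; (r_i+r_j)·cross = 17.5·-136.0000 = -2380.0000
edge 2: (13,3)→(17.5,20)  cross = 13·20 − 17.5·3 = 207.5000; (r_i+r_j)·cross = 30.5·207.5000 = 6328.7500
edge 3: (17.5,20)→(14.5,37)  cross = 17.5·37 − 14.5·20 = 357.5000; (r_i+r_j)·cross = 32·357.5000 = 11440.0000
edge 4: (14.5,37)→(9.5,38)  cross = 14.5·38 − 9.5·37 = 199.5000; (r_i+r_j)·cross = 24·199.5000 = 4788.0000
edge 5: (9.5,38)→(1,23.5)  cross = 9.5·23.5 − 1·38 = 185.2500; (r_i+r_j)·cross = 10.5·185.2500 = 1945.1250
Σcross = 719.5000 → A = |Σcross|/2 = 359.7500 mm²
Σ(r_i+r_j)·cross = 21603.5000 → first moment M = |Σ|/6 = 3600.5833
R_c = M/A = 3600.5833/359.7500 = 10.0086 mm
θ = 314° = 5.480334 rad
V = θ·R_c·A = 5.480334·10.0086·359.7500 = 19732.399 mm³

Volume = 19732.399 mm³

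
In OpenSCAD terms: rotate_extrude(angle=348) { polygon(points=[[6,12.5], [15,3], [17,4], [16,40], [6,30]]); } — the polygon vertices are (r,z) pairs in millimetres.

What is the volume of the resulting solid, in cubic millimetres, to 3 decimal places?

Volume = 21335.551 mm³

Profile (r,z), 5 vertices: (6,12.5) (15,3) (17,4) (16,40) (6,30)
edge 0: (6,12.5)→(15,3)  cross = 6·3 − 15·12.5 = -169.5000; (r_i+r_j)·cross = 21·-169.5000 = -3559.5000
edge 1: (15,3)→(17,4)  cross = 15·4 − 17·3 = 9.0000; (r_i+r_j)·cross = 32·9.0000 = 288.0000
edge 2: (17,4)→(16,40)  cross = 17·40 − 16·4 = 616.0000; (r_i+r_j)·cross = 33·616.0000 = 20328.0000
edge 3: (16,40)→(6,30)  cross = 16·30 − 6·40 = 240.0000; (r_i+r_j)·cross = 22·240.0000 = 5280.0000
edge 4: (6,30)→(6,12.5)  cross = 6·12.5 − 6·30 = -105.0000; (r_i+r_j)·cross = 12·-105.0000 = -1260.0000
Σcross = 590.5000 → A = |Σcross|/2 = 295.2500 mm²
Σ(r_i+r_j)·cross = 21076.5000 → first moment M = |Σ|/6 = 3512.7500
R_c = M/A = 3512.7500/295.2500 = 11.8975 mm
θ = 348° = 6.073746 rad
V = θ·R_c·A = 6.073746·11.8975·295.2500 = 21335.551 mm³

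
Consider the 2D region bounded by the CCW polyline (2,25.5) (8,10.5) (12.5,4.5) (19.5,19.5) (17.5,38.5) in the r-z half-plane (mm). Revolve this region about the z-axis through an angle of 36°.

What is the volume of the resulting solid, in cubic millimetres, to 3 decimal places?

Volume = 2467.328 mm³

Profile (r,z), 5 vertices: (2,25.5) (8,10.5) (12.5,4.5) (19.5,19.5) (17.5,38.5)
edge 0: (2,25.5)→(8,10.5)  cross = 2·10.5 − 8·25.5 = -183.0000; (r_i+r_j)·cross = 10·-183.0000 = -1830.0000
edge 1: (8,10.5)→(12.5,4.5)  cross = 8·4.5 − 12.5·10.5 = -95.2500; (r_i+r_j)·cross = 20.5·-95.2500 = -1952.6250
edge 2: (12.5,4.5)→(19.5,19.5)  cross = 12.5·19.5 − 19.5·4.5 = 156.0000; (r_i+r_j)·cross = 32·156.0000 = 4992.0000
edge 3: (19.5,19.5)→(17.5,38.5)  cross = 19.5·38.5 − 17.5·19.5 = 409.5000; (r_i+r_j)·cross = 37·409.5000 = 15151.5000
edge 4: (17.5,38.5)→(2,25.5)  cross = 17.5·25.5 − 2·38.5 = 369.2500; (r_i+r_j)·cross = 19.5·369.2500 = 7200.3750
Σcross = 656.5000 → A = |Σcross|/2 = 328.2500 mm²
Σ(r_i+r_j)·cross = 23561.2500 → first moment M = |Σ|/6 = 3926.8750
R_c = M/A = 3926.8750/328.2500 = 11.9631 mm
θ = 36° = 0.628319 rad
V = θ·R_c·A = 0.628319·11.9631·328.2500 = 2467.328 mm³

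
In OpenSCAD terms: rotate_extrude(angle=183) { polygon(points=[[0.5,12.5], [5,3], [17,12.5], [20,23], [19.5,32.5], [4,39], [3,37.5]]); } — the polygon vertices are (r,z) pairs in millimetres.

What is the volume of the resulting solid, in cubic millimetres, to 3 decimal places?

Profile (r,z), 7 vertices: (0.5,12.5) (5,3) (17,12.5) (20,23) (19.5,32.5) (4,39) (3,37.5)
edge 0: (0.5,12.5)→(5,3)  cross = 0.5·3 − 5·12.5 = -61.0000; (r_i+r_j)·cross = 5.5·-61.0000 = -335.5000
edge 1: (5,3)→(17,12.5)  cross = 5·12.5 − 17·3 = 11.5000; (r_i+r_j)·cross = 22·11.5000 = 253.0000
edge 2: (17,12.5)→(20,23)  cross = 17·23 − 20·12.5 = 141.0000; (r_i+r_j)·cross = 37·141.0000 = 5217.0000
edge 3: (20,23)→(19.5,32.5)  cross = 20·32.5 − 19.5·23 = 201.5000; (r_i+r_j)·cross = 39.5·201.5000 = 7959.2500
edge 4: (19.5,32.5)→(4,39)  cross = 19.5·39 − 4·32.5 = 630.5000; (r_i+r_j)·cross = 23.5·630.5000 = 14816.7500
edge 5: (4,39)→(3,37.5)  cross = 4·37.5 − 3·39 = 33.0000; (r_i+r_j)·cross = 7·33.0000 = 231.0000
edge 6: (3,37.5)→(0.5,12.5)  cross = 3·12.5 − 0.5·37.5 = 18.7500; (r_i+r_j)·cross = 3.5·18.7500 = 65.6250
Σcross = 975.2500 → A = |Σcross|/2 = 487.6250 mm²
Σ(r_i+r_j)·cross = 28207.1250 → first moment M = |Σ|/6 = 4701.1875
R_c = M/A = 4701.1875/487.6250 = 9.6410 mm
θ = 183° = 3.193953 rad
V = θ·R_c·A = 3.193953·9.6410·487.6250 = 15015.370 mm³

Volume = 15015.370 mm³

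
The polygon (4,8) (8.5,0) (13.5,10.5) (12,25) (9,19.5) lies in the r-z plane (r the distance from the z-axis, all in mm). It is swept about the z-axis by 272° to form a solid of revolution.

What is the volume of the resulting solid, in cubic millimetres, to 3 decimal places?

Profile (r,z), 5 vertices: (4,8) (8.5,0) (13.5,10.5) (12,25) (9,19.5)
edge 0: (4,8)→(8.5,0)  cross = 4·0 − 8.5·8 = -68.0000; (r_i+r_j)·cross = 12.5·-68.0000 = -850.0000
edge 1: (8.5,0)→(13.5,10.5)  cross = 8.5·10.5 − 13.5·0 = 89.2500; (r_i+r_j)·cross = 22·89.2500 = 1963.5000
edge 2: (13.5,10.5)→(12,25)  cross = 13.5·25 − 12·10.5 = 211.5000; (r_i+r_j)·cross = 25.5·211.5000 = 5393.2500
edge 3: (12,25)→(9,19.5)  cross = 12·19.5 − 9·25 = 9.0000; (r_i+r_j)·cross = 21·9.0000 = 189.0000
edge 4: (9,19.5)→(4,8)  cross = 9·8 − 4·19.5 = -6.0000; (r_i+r_j)·cross = 13·-6.0000 = -78.0000
Σcross = 235.7500 → A = |Σcross|/2 = 117.8750 mm²
Σ(r_i+r_j)·cross = 6617.7500 → first moment M = |Σ|/6 = 1102.9583
R_c = M/A = 1102.9583/117.8750 = 9.3570 mm
θ = 272° = 4.747296 rad
V = θ·R_c·A = 4.747296·9.3570·117.8750 = 5236.069 mm³

Volume = 5236.069 mm³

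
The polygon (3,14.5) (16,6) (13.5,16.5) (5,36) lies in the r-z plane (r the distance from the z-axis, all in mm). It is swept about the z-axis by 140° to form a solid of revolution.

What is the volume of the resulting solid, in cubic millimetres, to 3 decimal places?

Volume = 3466.966 mm³

Profile (r,z), 4 vertices: (3,14.5) (16,6) (13.5,16.5) (5,36)
edge 0: (3,14.5)→(16,6)  cross = 3·6 − 16·14.5 = -214.0000; (r_i+r_j)·cross = 19·-214.0000 = -4066.0000
edge 1: (16,6)→(13.5,16.5)  cross = 16·16.5 − 13.5·6 = 183.0000; (r_i+r_j)·cross = 29.5·183.0000 = 5398.5000
edge 2: (13.5,16.5)→(5,36)  cross = 13.5·36 − 5·16.5 = 403.5000; (r_i+r_j)·cross = 18.5·403.5000 = 7464.7500
edge 3: (5,36)→(3,14.5)  cross = 5·14.5 − 3·36 = -35.5000; (r_i+r_j)·cross = 8·-35.5000 = -284.0000
Σcross = 337.0000 → A = |Σcross|/2 = 168.5000 mm²
Σ(r_i+r_j)·cross = 8513.2500 → first moment M = |Σ|/6 = 1418.8750
R_c = M/A = 1418.8750/168.5000 = 8.4206 mm
θ = 140° = 2.443461 rad
V = θ·R_c·A = 2.443461·8.4206·168.5000 = 3466.966 mm³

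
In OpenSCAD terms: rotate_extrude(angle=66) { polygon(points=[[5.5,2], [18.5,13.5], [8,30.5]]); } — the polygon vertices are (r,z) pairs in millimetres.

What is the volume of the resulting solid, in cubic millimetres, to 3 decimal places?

Profile (r,z), 3 vertices: (5.5,2) (18.5,13.5) (8,30.5)
edge 0: (5.5,2)→(18.5,13.5)  cross = 5.5·13.5 − 18.5·2 = 37.2500; (r_i+r_j)·cross = 24·37.2500 = 894.0000
edge 1: (18.5,13.5)→(8,30.5)  cross = 18.5·30.5 − 8·13.5 = 456.2500; (r_i+r_j)·cross = 26.5·456.2500 = 12090.6250
edge 2: (8,30.5)→(5.5,2)  cross = 8·2 − 5.5·30.5 = -151.7500; (r_i+r_j)·cross = 13.5·-151.7500 = -2048.6250
Σcross = 341.7500 → A = |Σcross|/2 = 170.8750 mm²
Σ(r_i+r_j)·cross = 10936.0000 → first moment M = |Σ|/6 = 1822.6667
R_c = M/A = 1822.6667/170.8750 = 10.6667 mm
θ = 66° = 1.151917 rad
V = θ·R_c·A = 1.151917·10.6667·170.8750 = 2099.561 mm³

Volume = 2099.561 mm³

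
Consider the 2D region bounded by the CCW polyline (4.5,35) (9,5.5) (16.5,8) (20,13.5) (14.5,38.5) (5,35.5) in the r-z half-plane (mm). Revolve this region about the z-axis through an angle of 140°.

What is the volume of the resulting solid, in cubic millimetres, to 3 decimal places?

Volume = 9828.516 mm³

Profile (r,z), 6 vertices: (4.5,35) (9,5.5) (16.5,8) (20,13.5) (14.5,38.5) (5,35.5)
edge 0: (4.5,35)→(9,5.5)  cross = 4.5·5.5 − 9·35 = -290.2500; (r_i+r_j)·cross = 13.5·-290.2500 = -3918.3750
edge 1: (9,5.5)→(16.5,8)  cross = 9·8 − 16.5·5.5 = -18.7500; (r_i+r_j)·cross = 25.5·-18.7500 = -478.1250
edge 2: (16.5,8)→(20,13.5)  cross = 16.5·13.5 − 20·8 = 62.7500; (r_i+r_j)·cross = 36.5·62.7500 = 2290.3750
edge 3: (20,13.5)→(14.5,38.5)  cross = 20·38.5 − 14.5·13.5 = 574.2500; (r_i+r_j)·cross = 34.5·574.2500 = 19811.6250
edge 4: (14.5,38.5)→(5,35.5)  cross = 14.5·35.5 − 5·38.5 = 322.2500; (r_i+r_j)·cross = 19.5·322.2500 = 6283.8750
edge 5: (5,35.5)→(4.5,35)  cross = 5·35 − 4.5·35.5 = 15.2500; (r_i+r_j)·cross = 9.5·15.2500 = 144.8750
Σcross = 665.5000 → A = |Σcross|/2 = 332.7500 mm²
Σ(r_i+r_j)·cross = 24134.2500 → first moment M = |Σ|/6 = 4022.3750
R_c = M/A = 4022.3750/332.7500 = 12.0883 mm
θ = 140° = 2.443461 rad
V = θ·R_c·A = 2.443461·12.0883·332.7500 = 9828.516 mm³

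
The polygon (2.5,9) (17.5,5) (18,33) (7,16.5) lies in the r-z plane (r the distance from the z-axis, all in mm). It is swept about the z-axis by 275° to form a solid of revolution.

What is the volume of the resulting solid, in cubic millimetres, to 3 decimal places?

Volume = 13009.366 mm³

Profile (r,z), 4 vertices: (2.5,9) (17.5,5) (18,33) (7,16.5)
edge 0: (2.5,9)→(17.5,5)  cross = 2.5·5 − 17.5·9 = -145.0000; (r_i+r_j)·cross = 20·-145.0000 = -2900.0000
edge 1: (17.5,5)→(18,33)  cross = 17.5·33 − 18·5 = 487.5000; (r_i+r_j)·cross = 35.5·487.5000 = 17306.2500
edge 2: (18,33)→(7,16.5)  cross = 18·16.5 − 7·33 = 66.0000; (r_i+r_j)·cross = 25·66.0000 = 1650.0000
edge 3: (7,16.5)→(2.5,9)  cross = 7·9 − 2.5·16.5 = 21.7500; (r_i+r_j)·cross = 9.5·21.7500 = 206.6250
Σcross = 430.2500 → A = |Σcross|/2 = 215.1250 mm²
Σ(r_i+r_j)·cross = 16262.8750 → first moment M = |Σ|/6 = 2710.4792
R_c = M/A = 2710.4792/215.1250 = 12.5996 mm
θ = 275° = 4.799655 rad
V = θ·R_c·A = 4.799655·12.5996·215.1250 = 13009.366 mm³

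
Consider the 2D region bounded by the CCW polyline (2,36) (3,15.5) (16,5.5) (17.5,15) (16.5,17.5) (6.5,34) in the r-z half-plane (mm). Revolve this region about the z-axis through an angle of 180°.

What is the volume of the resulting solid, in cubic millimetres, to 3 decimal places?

Volume = 7187.637 mm³

Profile (r,z), 6 vertices: (2,36) (3,15.5) (16,5.5) (17.5,15) (16.5,17.5) (6.5,34)
edge 0: (2,36)→(3,15.5)  cross = 2·15.5 − 3·36 = -77.0000; (r_i+r_j)·cross = 5·-77.0000 = -385.0000
edge 1: (3,15.5)→(16,5.5)  cross = 3·5.5 − 16·15.5 = -231.5000; (r_i+r_j)·cross = 19·-231.5000 = -4398.5000
edge 2: (16,5.5)→(17.5,15)  cross = 16·15 − 17.5·5.5 = 143.7500; (r_i+r_j)·cross = 33.5·143.7500 = 4815.6250
edge 3: (17.5,15)→(16.5,17.5)  cross = 17.5·17.5 − 16.5·15 = 58.7500; (r_i+r_j)·cross = 34·58.7500 = 1997.5000
edge 4: (16.5,17.5)→(6.5,34)  cross = 16.5·34 − 6.5·17.5 = 447.2500; (r_i+r_j)·cross = 23·447.2500 = 10286.7500
edge 5: (6.5,34)→(2,36)  cross = 6.5·36 − 2·34 = 166.0000; (r_i+r_j)·cross = 8.5·166.0000 = 1411.0000
Σcross = 507.2500 → A = |Σcross|/2 = 253.6250 mm²
Σ(r_i+r_j)·cross = 13727.3750 → first moment M = |Σ|/6 = 2287.8958
R_c = M/A = 2287.8958/253.6250 = 9.0208 mm
θ = 180° = 3.141593 rad
V = θ·R_c·A = 3.141593·9.0208·253.6250 = 7187.637 mm³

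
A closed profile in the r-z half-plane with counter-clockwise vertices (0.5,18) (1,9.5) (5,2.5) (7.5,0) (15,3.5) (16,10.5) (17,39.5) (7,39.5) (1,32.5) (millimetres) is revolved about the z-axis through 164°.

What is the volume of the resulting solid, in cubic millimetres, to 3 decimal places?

Volume = 13913.358 mm³

Profile (r,z), 9 vertices: (0.5,18) (1,9.5) (5,2.5) (7.5,0) (15,3.5) (16,10.5) (17,39.5) (7,39.5) (1,32.5)
edge 0: (0.5,18)→(1,9.5)  cross = 0.5·9.5 − 1·18 = -13.2500; (r_i+r_j)·cross = 1.5·-13.2500 = -19.8750
edge 1: (1,9.5)→(5,2.5)  cross = 1·2.5 − 5·9.5 = -45.0000; (r_i+r_j)·cross = 6·-45.0000 = -270.0000
edge 2: (5,2.5)→(7.5,0)  cross = 5·0 − 7.5·2.5 = -18.7500; (r_i+r_j)·cross = 12.5·-18.7500 = -234.3750
edge 3: (7.5,0)→(15,3.5)  cross = 7.5·3.5 − 15·0 = 26.2500; (r_i+r_j)·cross = 22.5·26.2500 = 590.6250
edge 4: (15,3.5)→(16,10.5)  cross = 15·10.5 − 16·3.5 = 101.5000; (r_i+r_j)·cross = 31·101.5000 = 3146.5000
edge 5: (16,10.5)→(17,39.5)  cross = 16·39.5 − 17·10.5 = 453.5000; (r_i+r_j)·cross = 33·453.5000 = 14965.5000
edge 6: (17,39.5)→(7,39.5)  cross = 17·39.5 − 7·39.5 = 395.0000; (r_i+r_j)·cross = 24·395.0000 = 9480.0000
edge 7: (7,39.5)→(1,32.5)  cross = 7·32.5 − 1·39.5 = 188.0000; (r_i+r_j)·cross = 8·188.0000 = 1504.0000
edge 8: (1,32.5)→(0.5,18)  cross = 1·18 − 0.5·32.5 = 1.7500; (r_i+r_j)·cross = 1.5·1.7500 = 2.6250
Σcross = 1089.0000 → A = |Σcross|/2 = 544.5000 mm²
Σ(r_i+r_j)·cross = 29165.0000 → first moment M = |Σ|/6 = 4860.8333
R_c = M/A = 4860.8333/544.5000 = 8.9272 mm
θ = 164° = 2.862340 rad
V = θ·R_c·A = 2.862340·8.9272·544.5000 = 13913.358 mm³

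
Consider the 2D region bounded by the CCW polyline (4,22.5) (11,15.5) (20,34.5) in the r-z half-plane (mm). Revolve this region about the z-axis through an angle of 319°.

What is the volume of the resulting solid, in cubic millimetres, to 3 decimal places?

Volume = 6365.623 mm³

Profile (r,z), 3 vertices: (4,22.5) (11,15.5) (20,34.5)
edge 0: (4,22.5)→(11,15.5)  cross = 4·15.5 − 11·22.5 = -185.5000; (r_i+r_j)·cross = 15·-185.5000 = -2782.5000
edge 1: (11,15.5)→(20,34.5)  cross = 11·34.5 − 20·15.5 = 69.5000; (r_i+r_j)·cross = 31·69.5000 = 2154.5000
edge 2: (20,34.5)→(4,22.5)  cross = 20·22.5 − 4·34.5 = 312.0000; (r_i+r_j)·cross = 24·312.0000 = 7488.0000
Σcross = 196.0000 → A = |Σcross|/2 = 98.0000 mm²
Σ(r_i+r_j)·cross = 6860.0000 → first moment M = |Σ|/6 = 1143.3333
R_c = M/A = 1143.3333/98.0000 = 11.6667 mm
θ = 319° = 5.567600 rad
V = θ·R_c·A = 5.567600·11.6667·98.0000 = 6365.623 mm³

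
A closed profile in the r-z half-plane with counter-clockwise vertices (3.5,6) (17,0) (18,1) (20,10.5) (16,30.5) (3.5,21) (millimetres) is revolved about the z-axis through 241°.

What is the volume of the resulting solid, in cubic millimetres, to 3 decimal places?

Volume = 17484.566 mm³

Profile (r,z), 6 vertices: (3.5,6) (17,0) (18,1) (20,10.5) (16,30.5) (3.5,21)
edge 0: (3.5,6)→(17,0)  cross = 3.5·0 − 17·6 = -102.0000; (r_i+r_j)·cross = 20.5·-102.0000 = -2091.0000
edge 1: (17,0)→(18,1)  cross = 17·1 − 18·0 = 17.0000; (r_i+r_j)·cross = 35·17.0000 = 595.0000
edge 2: (18,1)→(20,10.5)  cross = 18·10.5 − 20·1 = 169.0000; (r_i+r_j)·cross = 38·169.0000 = 6422.0000
edge 3: (20,10.5)→(16,30.5)  cross = 20·30.5 − 16·10.5 = 442.0000; (r_i+r_j)·cross = 36·442.0000 = 15912.0000
edge 4: (16,30.5)→(3.5,21)  cross = 16·21 − 3.5·30.5 = 229.2500; (r_i+r_j)·cross = 19.5·229.2500 = 4470.3750
edge 5: (3.5,21)→(3.5,6)  cross = 3.5·6 − 3.5·21 = -52.5000; (r_i+r_j)·cross = 7·-52.5000 = -367.5000
Σcross = 702.7500 → A = |Σcross|/2 = 351.3750 mm²
Σ(r_i+r_j)·cross = 24940.8750 → first moment M = |Σ|/6 = 4156.8125
R_c = M/A = 4156.8125/351.3750 = 11.8301 mm
θ = 241° = 4.206243 rad
V = θ·R_c·A = 4.206243·11.8301·351.3750 = 17484.566 mm³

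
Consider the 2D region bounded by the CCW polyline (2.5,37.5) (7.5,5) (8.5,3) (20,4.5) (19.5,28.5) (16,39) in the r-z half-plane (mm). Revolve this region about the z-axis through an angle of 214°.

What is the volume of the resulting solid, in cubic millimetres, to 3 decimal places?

Profile (r,z), 6 vertices: (2.5,37.5) (7.5,5) (8.5,3) (20,4.5) (19.5,28.5) (16,39)
edge 0: (2.5,37.5)→(7.5,5)  cross = 2.5·5 − 7.5·37.5 = -268.7500; (r_i+r_j)·cross = 10·-268.7500 = -2687.5000
edge 1: (7.5,5)→(8.5,3)  cross = 7.5·3 − 8.5·5 = -20.0000; (r_i+r_j)·cross = 16·-20.0000 = -320.0000
edge 2: (8.5,3)→(20,4.5)  cross = 8.5·4.5 − 20·3 = -21.7500; (r_i+r_j)·cross = 28.5·-21.7500 = -619.8750
edge 3: (20,4.5)→(19.5,28.5)  cross = 20·28.5 − 19.5·4.5 = 482.2500; (r_i+r_j)·cross = 39.5·482.2500 = 19048.8750
edge 4: (19.5,28.5)→(16,39)  cross = 19.5·39 − 16·28.5 = 304.5000; (r_i+r_j)·cross = 35.5·304.5000 = 10809.7500
edge 5: (16,39)→(2.5,37.5)  cross = 16·37.5 − 2.5·39 = 502.5000; (r_i+r_j)·cross = 18.5·502.5000 = 9296.2500
Σcross = 978.7500 → A = |Σcross|/2 = 489.3750 mm²
Σ(r_i+r_j)·cross = 35527.5000 → first moment M = |Σ|/6 = 5921.2500
R_c = M/A = 5921.2500/489.3750 = 12.0996 mm
θ = 214° = 3.735005 rad
V = θ·R_c·A = 3.735005·12.0996·489.3750 = 22115.896 mm³

Volume = 22115.896 mm³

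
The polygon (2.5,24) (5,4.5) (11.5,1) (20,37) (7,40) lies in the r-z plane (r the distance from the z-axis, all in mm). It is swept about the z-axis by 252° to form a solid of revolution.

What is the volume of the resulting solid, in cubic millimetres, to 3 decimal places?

Profile (r,z), 5 vertices: (2.5,24) (5,4.5) (11.5,1) (20,37) (7,40)
edge 0: (2.5,24)→(5,4.5)  cross = 2.5·4.5 − 5·24 = -108.7500; (r_i+r_j)·cross = 7.5·-108.7500 = -815.6250
edge 1: (5,4.5)→(11.5,1)  cross = 5·1 − 11.5·4.5 = -46.7500; (r_i+r_j)·cross = 16.5·-46.7500 = -771.3750
edge 2: (11.5,1)→(20,37)  cross = 11.5·37 − 20·1 = 405.5000; (r_i+r_j)·cross = 31.5·405.5000 = 12773.2500
edge 3: (20,37)→(7,40)  cross = 20·40 − 7·37 = 541.0000; (r_i+r_j)·cross = 27·541.0000 = 14607.0000
edge 4: (7,40)→(2.5,24)  cross = 7·24 − 2.5·40 = 68.0000; (r_i+r_j)·cross = 9.5·68.0000 = 646.0000
Σcross = 859.0000 → A = |Σcross|/2 = 429.5000 mm²
Σ(r_i+r_j)·cross = 26439.2500 → first moment M = |Σ|/6 = 4406.5417
R_c = M/A = 4406.5417/429.5000 = 10.2597 mm
θ = 252° = 4.398230 rad
V = θ·R_c·A = 4.398230·10.2597·429.5000 = 19380.982 mm³

Volume = 19380.982 mm³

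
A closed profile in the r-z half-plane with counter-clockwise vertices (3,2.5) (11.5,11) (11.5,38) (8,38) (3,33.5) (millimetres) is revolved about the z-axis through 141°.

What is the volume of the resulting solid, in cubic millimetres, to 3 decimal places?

Profile (r,z), 5 vertices: (3,2.5) (11.5,11) (11.5,38) (8,38) (3,33.5)
edge 0: (3,2.5)→(11.5,11)  cross = 3·11 − 11.5·2.5 = 4.2500; (r_i+r_j)·cross = 14.5·4.2500 = 61.6250
edge 1: (11.5,11)→(11.5,38)  cross = 11.5·38 − 11.5·11 = 310.5000; (r_i+r_j)·cross = 23·310.5000 = 7141.5000
edge 2: (11.5,38)→(8,38)  cross = 11.5·38 − 8·38 = 133.0000; (r_i+r_j)·cross = 19.5·133.0000 = 2593.5000
edge 3: (8,38)→(3,33.5)  cross = 8·33.5 − 3·38 = 154.0000; (r_i+r_j)·cross = 11·154.0000 = 1694.0000
edge 4: (3,33.5)→(3,2.5)  cross = 3·2.5 − 3·33.5 = -93.0000; (r_i+r_j)·cross = 6·-93.0000 = -558.0000
Σcross = 508.7500 → A = |Σcross|/2 = 254.3750 mm²
Σ(r_i+r_j)·cross = 10932.6250 → first moment M = |Σ|/6 = 1822.1042
R_c = M/A = 1822.1042/254.3750 = 7.1631 mm
θ = 141° = 2.460914 rad
V = θ·R_c·A = 2.460914·7.1631·254.3750 = 4484.042 mm³

Volume = 4484.042 mm³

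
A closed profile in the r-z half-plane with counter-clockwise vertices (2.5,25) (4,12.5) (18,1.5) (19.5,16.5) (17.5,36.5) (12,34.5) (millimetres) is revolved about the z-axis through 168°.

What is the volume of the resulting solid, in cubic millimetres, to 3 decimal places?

Volume = 13886.555 mm³

Profile (r,z), 6 vertices: (2.5,25) (4,12.5) (18,1.5) (19.5,16.5) (17.5,36.5) (12,34.5)
edge 0: (2.5,25)→(4,12.5)  cross = 2.5·12.5 − 4·25 = -68.7500; (r_i+r_j)·cross = 6.5·-68.7500 = -446.8750
edge 1: (4,12.5)→(18,1.5)  cross = 4·1.5 − 18·12.5 = -219.0000; (r_i+r_j)·cross = 22·-219.0000 = -4818.0000
edge 2: (18,1.5)→(19.5,16.5)  cross = 18·16.5 − 19.5·1.5 = 267.7500; (r_i+r_j)·cross = 37.5·267.7500 = 10040.6250
edge 3: (19.5,16.5)→(17.5,36.5)  cross = 19.5·36.5 − 17.5·16.5 = 423.0000; (r_i+r_j)·cross = 37·423.0000 = 15651.0000
edge 4: (17.5,36.5)→(12,34.5)  cross = 17.5·34.5 − 12·36.5 = 165.7500; (r_i+r_j)·cross = 29.5·165.7500 = 4889.6250
edge 5: (12,34.5)→(2.5,25)  cross = 12·25 − 2.5·34.5 = 213.7500; (r_i+r_j)·cross = 14.5·213.7500 = 3099.3750
Σcross = 782.5000 → A = |Σcross|/2 = 391.2500 mm²
Σ(r_i+r_j)·cross = 28415.7500 → first moment M = |Σ|/6 = 4735.9583
R_c = M/A = 4735.9583/391.2500 = 12.1047 mm
θ = 168° = 2.932153 rad
V = θ·R_c·A = 2.932153·12.1047·391.2500 = 13886.555 mm³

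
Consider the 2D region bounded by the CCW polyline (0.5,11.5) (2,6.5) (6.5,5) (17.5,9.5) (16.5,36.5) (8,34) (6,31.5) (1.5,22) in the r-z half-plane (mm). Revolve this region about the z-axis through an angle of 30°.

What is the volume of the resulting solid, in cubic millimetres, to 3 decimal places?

Profile (r,z), 8 vertices: (0.5,11.5) (2,6.5) (6.5,5) (17.5,9.5) (16.5,36.5) (8,34) (6,31.5) (1.5,22)
edge 0: (0.5,11.5)→(2,6.5)  cross = 0.5·6.5 − 2·11.5 = -19.7500; (r_i+r_j)·cross = 2.5·-19.7500 = -49.3750
edge 1: (2,6.5)→(6.5,5)  cross = 2·5 − 6.5·6.5 = -32.2500; (r_i+r_j)·cross = 8.5·-32.2500 = -274.1250
edge 2: (6.5,5)→(17.5,9.5)  cross = 6.5·9.5 − 17.5·5 = -25.7500; (r_i+r_j)·cross = 24·-25.7500 = -618.0000
edge 3: (17.5,9.5)→(16.5,36.5)  cross = 17.5·36.5 − 16.5·9.5 = 482.0000; (r_i+r_j)·cross = 34·482.0000 = 16388.0000
edge 4: (16.5,36.5)→(8,34)  cross = 16.5·34 − 8·36.5 = 269.0000; (r_i+r_j)·cross = 24.5·269.0000 = 6590.5000
edge 5: (8,34)→(6,31.5)  cross = 8·31.5 − 6·34 = 48.0000; (r_i+r_j)·cross = 14·48.0000 = 672.0000
edge 6: (6,31.5)→(1.5,22)  cross = 6·22 − 1.5·31.5 = 84.7500; (r_i+r_j)·cross = 7.5·84.7500 = 635.6250
edge 7: (1.5,22)→(0.5,11.5)  cross = 1.5·11.5 − 0.5·22 = 6.2500; (r_i+r_j)·cross = 2·6.2500 = 12.5000
Σcross = 812.2500 → A = |Σcross|/2 = 406.1250 mm²
Σ(r_i+r_j)·cross = 23357.1250 → first moment M = |Σ|/6 = 3892.8542
R_c = M/A = 3892.8542/406.1250 = 9.5854 mm
θ = 30° = 0.523599 rad
V = θ·R_c·A = 0.523599·9.5854·406.1250 = 2038.294 mm³

Volume = 2038.294 mm³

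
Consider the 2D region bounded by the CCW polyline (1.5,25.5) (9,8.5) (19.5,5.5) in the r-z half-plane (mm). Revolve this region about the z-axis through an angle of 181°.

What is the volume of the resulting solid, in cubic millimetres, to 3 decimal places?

Volume = 2464.056 mm³

Profile (r,z), 3 vertices: (1.5,25.5) (9,8.5) (19.5,5.5)
edge 0: (1.5,25.5)→(9,8.5)  cross = 1.5·8.5 − 9·25.5 = -216.7500; (r_i+r_j)·cross = 10.5·-216.7500 = -2275.8750
edge 1: (9,8.5)→(19.5,5.5)  cross = 9·5.5 − 19.5·8.5 = -116.2500; (r_i+r_j)·cross = 28.5·-116.2500 = -3313.1250
edge 2: (19.5,5.5)→(1.5,25.5)  cross = 19.5·25.5 − 1.5·5.5 = 489.0000; (r_i+r_j)·cross = 21·489.0000 = 10269.0000
Σcross = 156.0000 → A = |Σcross|/2 = 78.0000 mm²
Σ(r_i+r_j)·cross = 4680.0000 → first moment M = |Σ|/6 = 780.0000
R_c = M/A = 780.0000/78.0000 = 10.0000 mm
θ = 181° = 3.159046 rad
V = θ·R_c·A = 3.159046·10.0000·78.0000 = 2464.056 mm³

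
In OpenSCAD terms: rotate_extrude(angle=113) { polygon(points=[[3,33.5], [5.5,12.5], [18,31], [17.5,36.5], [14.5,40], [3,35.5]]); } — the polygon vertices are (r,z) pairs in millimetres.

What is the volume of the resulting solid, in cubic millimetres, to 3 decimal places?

Volume = 4560.024 mm³

Profile (r,z), 6 vertices: (3,33.5) (5.5,12.5) (18,31) (17.5,36.5) (14.5,40) (3,35.5)
edge 0: (3,33.5)→(5.5,12.5)  cross = 3·12.5 − 5.5·33.5 = -146.7500; (r_i+r_j)·cross = 8.5·-146.7500 = -1247.3750
edge 1: (5.5,12.5)→(18,31)  cross = 5.5·31 − 18·12.5 = -54.5000; (r_i+r_j)·cross = 23.5·-54.5000 = -1280.7500
edge 2: (18,31)→(17.5,36.5)  cross = 18·36.5 − 17.5·31 = 114.5000; (r_i+r_j)·cross = 35.5·114.5000 = 4064.7500
edge 3: (17.5,36.5)→(14.5,40)  cross = 17.5·40 − 14.5·36.5 = 170.7500; (r_i+r_j)·cross = 32·170.7500 = 5464.0000
edge 4: (14.5,40)→(3,35.5)  cross = 14.5·35.5 − 3·40 = 394.7500; (r_i+r_j)·cross = 17.5·394.7500 = 6908.1250
edge 5: (3,35.5)→(3,33.5)  cross = 3·33.5 − 3·35.5 = -6.0000; (r_i+r_j)·cross = 6·-6.0000 = -36.0000
Σcross = 472.7500 → A = |Σcross|/2 = 236.3750 mm²
Σ(r_i+r_j)·cross = 13872.7500 → first moment M = |Σ|/6 = 2312.1250
R_c = M/A = 2312.1250/236.3750 = 9.7816 mm
θ = 113° = 1.972222 rad
V = θ·R_c·A = 1.972222·9.7816·236.3750 = 4560.024 mm³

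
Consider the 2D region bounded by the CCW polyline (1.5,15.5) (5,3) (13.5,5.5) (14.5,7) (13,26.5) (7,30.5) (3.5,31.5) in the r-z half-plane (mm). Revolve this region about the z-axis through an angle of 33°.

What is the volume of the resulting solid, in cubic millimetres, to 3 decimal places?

Profile (r,z), 7 vertices: (1.5,15.5) (5,3) (13.5,5.5) (14.5,7) (13,26.5) (7,30.5) (3.5,31.5)
edge 0: (1.5,15.5)→(5,3)  cross = 1.5·3 − 5·15.5 = -73.0000; (r_i+r_j)·cross = 6.5·-73.0000 = -474.5000
edge 1: (5,3)→(13.5,5.5)  cross = 5·5.5 − 13.5·3 = -13.0000; (r_i+r_j)·cross = 18.5·-13.0000 = -240.5000
edge 2: (13.5,5.5)→(14.5,7)  cross = 13.5·7 − 14.5·5.5 = 14.7500; (r_i+r_j)·cross = 28·14.7500 = 413.0000
edge 3: (14.5,7)→(13,26.5)  cross = 14.5·26.5 − 13·7 = 293.2500; (r_i+r_j)·cross = 27.5·293.2500 = 8064.3750
edge 4: (13,26.5)→(7,30.5)  cross = 13·30.5 − 7·26.5 = 211.0000; (r_i+r_j)·cross = 20·211.0000 = 4220.0000
edge 5: (7,30.5)→(3.5,31.5)  cross = 7·31.5 − 3.5·30.5 = 113.7500; (r_i+r_j)·cross = 10.5·113.7500 = 1194.3750
edge 6: (3.5,31.5)→(1.5,15.5)  cross = 3.5·15.5 − 1.5·31.5 = 7.0000; (r_i+r_j)·cross = 5·7.0000 = 35.0000
Σcross = 553.7500 → A = |Σcross|/2 = 276.8750 mm²
Σ(r_i+r_j)·cross = 13211.7500 → first moment M = |Σ|/6 = 2201.9583
R_c = M/A = 2201.9583/276.8750 = 7.9529 mm
θ = 33° = 0.575959 rad
V = θ·R_c·A = 0.575959·7.9529·276.8750 = 1268.237 mm³

Volume = 1268.237 mm³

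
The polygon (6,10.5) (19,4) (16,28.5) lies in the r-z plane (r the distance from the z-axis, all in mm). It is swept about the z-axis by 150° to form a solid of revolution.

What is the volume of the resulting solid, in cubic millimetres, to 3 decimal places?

Profile (r,z), 3 vertices: (6,10.5) (19,4) (16,28.5)
edge 0: (6,10.5)→(19,4)  cross = 6·4 − 19·10.5 = -175.5000; (r_i+r_j)·cross = 25·-175.5000 = -4387.5000
edge 1: (19,4)→(16,28.5)  cross = 19·28.5 − 16·4 = 477.5000; (r_i+r_j)·cross = 35·477.5000 = 16712.5000
edge 2: (16,28.5)→(6,10.5)  cross = 16·10.5 − 6·28.5 = -3.0000; (r_i+r_j)·cross = 22·-3.0000 = -66.0000
Σcross = 299.0000 → A = |Σcross|/2 = 149.5000 mm²
Σ(r_i+r_j)·cross = 12259.0000 → first moment M = |Σ|/6 = 2043.1667
R_c = M/A = 2043.1667/149.5000 = 13.6667 mm
θ = 150° = 2.617994 rad
V = θ·R_c·A = 2.617994·13.6667·149.5000 = 5348.998 mm³

Volume = 5348.998 mm³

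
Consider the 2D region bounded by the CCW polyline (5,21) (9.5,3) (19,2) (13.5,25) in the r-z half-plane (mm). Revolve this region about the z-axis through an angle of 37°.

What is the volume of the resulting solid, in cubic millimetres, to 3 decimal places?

Volume = 1478.172 mm³

Profile (r,z), 4 vertices: (5,21) (9.5,3) (19,2) (13.5,25)
edge 0: (5,21)→(9.5,3)  cross = 5·3 − 9.5·21 = -184.5000; (r_i+r_j)·cross = 14.5·-184.5000 = -2675.2500
edge 1: (9.5,3)→(19,2)  cross = 9.5·2 − 19·3 = -38.0000; (r_i+r_j)·cross = 28.5·-38.0000 = -1083.0000
edge 2: (19,2)→(13.5,25)  cross = 19·25 − 13.5·2 = 448.0000; (r_i+r_j)·cross = 32.5·448.0000 = 14560.0000
edge 3: (13.5,25)→(5,21)  cross = 13.5·21 − 5·25 = 158.5000; (r_i+r_j)·cross = 18.5·158.5000 = 2932.2500
Σcross = 384.0000 → A = |Σcross|/2 = 192.0000 mm²
Σ(r_i+r_j)·cross = 13734.0000 → first moment M = |Σ|/6 = 2289.0000
R_c = M/A = 2289.0000/192.0000 = 11.9219 mm
θ = 37° = 0.645772 rad
V = θ·R_c·A = 0.645772·11.9219·192.0000 = 1478.172 mm³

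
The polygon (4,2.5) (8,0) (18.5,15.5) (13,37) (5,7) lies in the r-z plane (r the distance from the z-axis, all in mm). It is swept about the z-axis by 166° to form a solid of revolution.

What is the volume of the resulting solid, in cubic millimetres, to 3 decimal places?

Profile (r,z), 5 vertices: (4,2.5) (8,0) (18.5,15.5) (13,37) (5,7)
edge 0: (4,2.5)→(8,0)  cross = 4·0 − 8·2.5 = -20.0000; (r_i+r_j)·cross = 12·-20.0000 = -240.0000
edge 1: (8,0)→(18.5,15.5)  cross = 8·15.5 − 18.5·0 = 124.0000; (r_i+r_j)·cross = 26.5·124.0000 = 3286.0000
edge 2: (18.5,15.5)→(13,37)  cross = 18.5·37 − 13·15.5 = 483.0000; (r_i+r_j)·cross = 31.5·483.0000 = 15214.5000
edge 3: (13,37)→(5,7)  cross = 13·7 − 5·37 = -94.0000; (r_i+r_j)·cross = 18·-94.0000 = -1692.0000
edge 4: (5,7)→(4,2.5)  cross = 5·2.5 − 4·7 = -15.5000; (r_i+r_j)·cross = 9·-15.5000 = -139.5000
Σcross = 477.5000 → A = |Σcross|/2 = 238.7500 mm²
Σ(r_i+r_j)·cross = 16429.0000 → first moment M = |Σ|/6 = 2738.1667
R_c = M/A = 2738.1667/238.7500 = 11.4688 mm
θ = 166° = 2.897247 rad
V = θ·R_c·A = 2.897247·11.4688·238.7500 = 7933.144 mm³

Volume = 7933.144 mm³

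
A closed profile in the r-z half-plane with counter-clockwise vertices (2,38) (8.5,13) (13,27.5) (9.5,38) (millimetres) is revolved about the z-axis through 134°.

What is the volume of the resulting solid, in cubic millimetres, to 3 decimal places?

Volume = 2645.896 mm³

Profile (r,z), 4 vertices: (2,38) (8.5,13) (13,27.5) (9.5,38)
edge 0: (2,38)→(8.5,13)  cross = 2·13 − 8.5·38 = -297.0000; (r_i+r_j)·cross = 10.5·-297.0000 = -3118.5000
edge 1: (8.5,13)→(13,27.5)  cross = 8.5·27.5 − 13·13 = 64.7500; (r_i+r_j)·cross = 21.5·64.7500 = 1392.1250
edge 2: (13,27.5)→(9.5,38)  cross = 13·38 − 9.5·27.5 = 232.7500; (r_i+r_j)·cross = 22.5·232.7500 = 5236.8750
edge 3: (9.5,38)→(2,38)  cross = 9.5·38 − 2·38 = 285.0000; (r_i+r_j)·cross = 11.5·285.0000 = 3277.5000
Σcross = 285.5000 → A = |Σcross|/2 = 142.7500 mm²
Σ(r_i+r_j)·cross = 6788.0000 → first moment M = |Σ|/6 = 1131.3333
R_c = M/A = 1131.3333/142.7500 = 7.9253 mm
θ = 134° = 2.338741 rad
V = θ·R_c·A = 2.338741·7.9253·142.7500 = 2645.896 mm³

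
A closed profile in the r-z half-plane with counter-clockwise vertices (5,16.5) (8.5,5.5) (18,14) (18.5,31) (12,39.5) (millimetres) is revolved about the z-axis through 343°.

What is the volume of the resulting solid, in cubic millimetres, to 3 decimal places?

Volume = 20824.717 mm³

Profile (r,z), 5 vertices: (5,16.5) (8.5,5.5) (18,14) (18.5,31) (12,39.5)
edge 0: (5,16.5)→(8.5,5.5)  cross = 5·5.5 − 8.5·16.5 = -112.7500; (r_i+r_j)·cross = 13.5·-112.7500 = -1522.1250
edge 1: (8.5,5.5)→(18,14)  cross = 8.5·14 − 18·5.5 = 20.0000; (r_i+r_j)·cross = 26.5·20.0000 = 530.0000
edge 2: (18,14)→(18.5,31)  cross = 18·31 − 18.5·14 = 299.0000; (r_i+r_j)·cross = 36.5·299.0000 = 10913.5000
edge 3: (18.5,31)→(12,39.5)  cross = 18.5·39.5 − 12·31 = 358.7500; (r_i+r_j)·cross = 30.5·358.7500 = 10941.8750
edge 4: (12,39.5)→(5,16.5)  cross = 12·16.5 − 5·39.5 = 0.5000; (r_i+r_j)·cross = 17·0.5000 = 8.5000
Σcross = 565.5000 → A = |Σcross|/2 = 282.7500 mm²
Σ(r_i+r_j)·cross = 20871.7500 → first moment M = |Σ|/6 = 3478.6250
R_c = M/A = 3478.6250/282.7500 = 12.3028 mm
θ = 343° = 5.986479 rad
V = θ·R_c·A = 5.986479·12.3028·282.7500 = 20824.717 mm³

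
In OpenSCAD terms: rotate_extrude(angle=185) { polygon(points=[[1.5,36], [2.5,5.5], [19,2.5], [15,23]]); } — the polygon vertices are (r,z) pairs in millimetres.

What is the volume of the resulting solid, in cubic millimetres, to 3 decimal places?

Profile (r,z), 4 vertices: (1.5,36) (2.5,5.5) (19,2.5) (15,23)
edge 0: (1.5,36)→(2.5,5.5)  cross = 1.5·5.5 − 2.5·36 = -81.7500; (r_i+r_j)·cross = 4·-81.7500 = -327.0000
edge 1: (2.5,5.5)→(19,2.5)  cross = 2.5·2.5 − 19·5.5 = -98.2500; (r_i+r_j)·cross = 21.5·-98.2500 = -2112.3750
edge 2: (19,2.5)→(15,23)  cross = 19·23 − 15·2.5 = 399.5000; (r_i+r_j)·cross = 34·399.5000 = 13583.0000
edge 3: (15,23)→(1.5,36)  cross = 15·36 − 1.5·23 = 505.5000; (r_i+r_j)·cross = 16.5·505.5000 = 8340.7500
Σcross = 725.0000 → A = |Σcross|/2 = 362.5000 mm²
Σ(r_i+r_j)·cross = 19484.3750 → first moment M = |Σ|/6 = 3247.3958
R_c = M/A = 3247.3958/362.5000 = 8.9583 mm
θ = 185° = 3.228859 rad
V = θ·R_c·A = 3.228859·8.9583·362.5000 = 10485.384 mm³

Volume = 10485.384 mm³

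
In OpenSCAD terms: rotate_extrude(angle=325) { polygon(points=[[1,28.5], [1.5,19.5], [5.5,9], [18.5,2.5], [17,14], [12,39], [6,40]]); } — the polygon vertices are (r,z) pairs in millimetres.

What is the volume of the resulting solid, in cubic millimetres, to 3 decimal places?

Volume = 21748.975 mm³

Profile (r,z), 7 vertices: (1,28.5) (1.5,19.5) (5.5,9) (18.5,2.5) (17,14) (12,39) (6,40)
edge 0: (1,28.5)→(1.5,19.5)  cross = 1·19.5 − 1.5·28.5 = -23.2500; (r_i+r_j)·cross = 2.5·-23.2500 = -58.1250
edge 1: (1.5,19.5)→(5.5,9)  cross = 1.5·9 − 5.5·19.5 = -93.7500; (r_i+r_j)·cross = 7·-93.7500 = -656.2500
edge 2: (5.5,9)→(18.5,2.5)  cross = 5.5·2.5 − 18.5·9 = -152.7500; (r_i+r_j)·cross = 24·-152.7500 = -3666.0000
edge 3: (18.5,2.5)→(17,14)  cross = 18.5·14 − 17·2.5 = 216.5000; (r_i+r_j)·cross = 35.5·216.5000 = 7685.7500
edge 4: (17,14)→(12,39)  cross = 17·39 − 12·14 = 495.0000; (r_i+r_j)·cross = 29·495.0000 = 14355.0000
edge 5: (12,39)→(6,40)  cross = 12·40 − 6·39 = 246.0000; (r_i+r_j)·cross = 18·246.0000 = 4428.0000
edge 6: (6,40)→(1,28.5)  cross = 6·28.5 − 1·40 = 131.0000; (r_i+r_j)·cross = 7·131.0000 = 917.0000
Σcross = 818.7500 → A = |Σcross|/2 = 409.3750 mm²
Σ(r_i+r_j)·cross = 23005.3750 → first moment M = |Σ|/6 = 3834.2292
R_c = M/A = 3834.2292/409.3750 = 9.3661 mm
θ = 325° = 5.672320 rad
V = θ·R_c·A = 5.672320·9.3661·409.3750 = 21748.975 mm³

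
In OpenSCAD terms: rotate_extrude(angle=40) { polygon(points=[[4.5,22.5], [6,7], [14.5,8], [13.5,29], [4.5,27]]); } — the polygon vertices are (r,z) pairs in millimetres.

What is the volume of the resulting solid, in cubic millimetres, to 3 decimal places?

Profile (r,z), 5 vertices: (4.5,22.5) (6,7) (14.5,8) (13.5,29) (4.5,27)
edge 0: (4.5,22.5)→(6,7)  cross = 4.5·7 − 6·22.5 = -103.5000; (r_i+r_j)·cross = 10.5·-103.5000 = -1086.7500
edge 1: (6,7)→(14.5,8)  cross = 6·8 − 14.5·7 = -53.5000; (r_i+r_j)·cross = 20.5·-53.5000 = -1096.7500
edge 2: (14.5,8)→(13.5,29)  cross = 14.5·29 − 13.5·8 = 312.5000; (r_i+r_j)·cross = 28·312.5000 = 8750.0000
edge 3: (13.5,29)→(4.5,27)  cross = 13.5·27 − 4.5·29 = 234.0000; (r_i+r_j)·cross = 18·234.0000 = 4212.0000
edge 4: (4.5,27)→(4.5,22.5)  cross = 4.5·22.5 − 4.5·27 = -20.2500; (r_i+r_j)·cross = 9·-20.2500 = -182.2500
Σcross = 369.2500 → A = |Σcross|/2 = 184.6250 mm²
Σ(r_i+r_j)·cross = 10596.2500 → first moment M = |Σ|/6 = 1766.0417
R_c = M/A = 1766.0417/184.6250 = 9.5656 mm
θ = 40° = 0.698132 rad
V = θ·R_c·A = 0.698132·9.5656·184.6250 = 1232.930 mm³

Volume = 1232.930 mm³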